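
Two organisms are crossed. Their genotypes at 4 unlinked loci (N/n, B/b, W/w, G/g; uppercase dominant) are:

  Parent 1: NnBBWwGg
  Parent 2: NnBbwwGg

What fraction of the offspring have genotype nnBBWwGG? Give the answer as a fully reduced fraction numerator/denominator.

P(nnBBWwGG) = 1/64

NnBBWwGg gametes: NBWG×2, NBWg×2, NBwG×2, NBwg×2, nBWG×2, nBWg×2, nBwG×2, nBwg×2
NnBbwwGg gametes: NBwG×2, NBwg×2, NbwG×2, Nbwg×2, nBwG×2, nBwg×2, nbwG×2, nbwg×2
NnBBWwGg×NnBbwwGg grid (16·16=256): NNBBWwGG=4 NNBBWwGg=8 NNBBWwgg=4 NNBBwwGG=4 NNBBwwGg=8 NNBBwwgg=4 NNBbWwGG=4 NNBbWwGg=8 NNBbWwgg=4 NNBbwwGG=4 NNBbwwGg=8 NNBbwwgg=4 NnBBWwGG=8 NnBBWwGg=16 NnBBWwgg=8 NnBBwwGG=8 NnBBwwGg=16 NnBBwwgg=8 NnBbWwGG=8 NnBbWwGg=16 NnBbWwgg=8 NnBbwwGG=8 NnBbwwGg=16 NnBbwwgg=8 nnBBWwGG=4 nnBBWwGg=8 nnBBWwgg=4 nnBBwwGG=4 nnBBwwGg=8 nnBBwwgg=4 nnBbWwGG=4 nnBbWwGg=8 nnBbWwgg=4 nnBbwwGG=4 nnBbwwGg=8 nnBbwwgg=4
nnBBWwGG hits 4/256; gcd=4; 4÷4/256÷4 = 1/64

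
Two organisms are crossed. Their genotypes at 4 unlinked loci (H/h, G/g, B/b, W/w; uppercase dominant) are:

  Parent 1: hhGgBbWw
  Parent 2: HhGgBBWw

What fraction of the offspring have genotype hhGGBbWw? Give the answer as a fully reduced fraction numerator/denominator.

P(hhGGBbWw) = 1/32

hhGgBbWw gametes: hGBW×2, hGBw×2, hGbW×2, hGbw×2, hgBW×2, hgBw×2, hgbW×2, hgbw×2
HhGgBBWw gametes: HGBW×2, HGBw×2, HgBW×2, HgBw×2, hGBW×2, hGBw×2, hgBW×2, hgBw×2
hhGgBbWw×HhGgBBWw grid (16·16=256): HhGGBBWW=4 HhGGBBWw=8 HhGGBBww=4 HhGGBbWW=4 HhGGBbWw=8 HhGGBbww=4 HhGgBBWW=8 HhGgBBWw=16 HhGgBBww=8 HhGgBbWW=8 HhGgBbWw=16 HhGgBbww=8 HhggBBWW=4 HhggBBWw=8 HhggBBww=4 HhggBbWW=4 HhggBbWw=8 HhggBbww=4 hhGGBBWW=4 hhGGBBWw=8 hhGGBBww=4 hhGGBbWW=4 hhGGBbWw=8 hhGGBbww=4 hhGgBBWW=8 hhGgBBWw=16 hhGgBBww=8 hhGgBbWW=8 hhGgBbWw=16 hhGgBbww=8 hhggBBWW=4 hhggBBWw=8 hhggBBww=4 hhggBbWW=4 hhggBbWw=8 hhggBbww=4
hhGGBbWw hits 8/256; gcd=8; 8÷8/256÷8 = 1/32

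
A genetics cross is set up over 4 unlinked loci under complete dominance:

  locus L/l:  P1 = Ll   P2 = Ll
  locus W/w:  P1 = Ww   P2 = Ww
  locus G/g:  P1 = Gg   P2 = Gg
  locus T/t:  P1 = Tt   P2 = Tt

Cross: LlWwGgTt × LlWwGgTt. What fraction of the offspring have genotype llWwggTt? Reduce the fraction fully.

P(llWwggTt) = 1/64

LlWwGgTt gametes: LWGT×1, LWGt×1, LWgT×1, LWgt×1, LwGT×1, LwGt×1, LwgT×1, Lwgt×1, lWGT×1, lWGt×1, lWgT×1, lWgt×1, lwGT×1, lwGt×1, lwgT×1, lwgt×1
LlWwGgTt gametes: LWGT×1, LWGt×1, LWgT×1, LWgt×1, LwGT×1, LwGt×1, LwgT×1, Lwgt×1, lWGT×1, lWGt×1, lWgT×1, lWgt×1, lwGT×1, lwGt×1, lwgT×1, lwgt×1
LlWwGgTt×LlWwGgTt grid (16·16=256): LLWWGGTT=1 LLWWGGTt=2 LLWWGGtt=1 LLWWGgTT=2 LLWWGgTt=4 LLWWGgtt=2 LLWWggTT=1 LLWWggTt=2 LLWWggtt=1 LLWwGGTT=2 LLWwGGTt=4 LLWwGGtt=2 LLWwGgTT=4 LLWwGgTt=8 LLWwGgtt=4 LLWwggTT=2 LLWwggTt=4 LLWwggtt=2 LLwwGGTT=1 LLwwGGTt=2 LLwwGGtt=1 LLwwGgTT=2 LLwwGgTt=4 LLwwGgtt=2 LLwwggTT=1 LLwwggTt=2 LLwwggtt=1 LlWWGGTT=2 LlWWGGTt=4 LlWWGGtt=2 LlWWGgTT=4 LlWWGgTt=8 LlWWGgtt=4 LlWWggTT=2 LlWWggTt=4 LlWWggtt=2 LlWwGGTT=4 LlWwGGTt=8 LlWwGGtt=4 LlWwGgTT=8 LlWwGgTt=16 LlWwGgtt=8 LlWwggTT=4 LlWwggTt=8 LlWwggtt=4 LlwwGGTT=2 LlwwGGTt=4 LlwwGGtt=2 LlwwGgTT=4 LlwwGgTt=8 LlwwGgtt=4 LlwwggTT=2 LlwwggTt=4 Llwwggtt=2 llWWGGTT=1 llWWGGTt=2 llWWGGtt=1 llWWGgTT=2 llWWGgTt=4 llWWGgtt=2 llWWggTT=1 llWWggTt=2 llWWggtt=1 llWwGGTT=2 llWwGGTt=4 llWwGGtt=2 llWwGgTT=4 llWwGgTt=8 llWwGgtt=4 llWwggTT=2 llWwggTt=4 llWwggtt=2 llwwGGTT=1 llwwGGTt=2 llwwGGtt=1 llwwGgTT=2 llwwGgTt=4 llwwGgtt=2 llwwggTT=1 llwwggTt=2 llwwggtt=1
llWwggTt hits 4/256; gcd=4; 4÷4/256÷4 = 1/64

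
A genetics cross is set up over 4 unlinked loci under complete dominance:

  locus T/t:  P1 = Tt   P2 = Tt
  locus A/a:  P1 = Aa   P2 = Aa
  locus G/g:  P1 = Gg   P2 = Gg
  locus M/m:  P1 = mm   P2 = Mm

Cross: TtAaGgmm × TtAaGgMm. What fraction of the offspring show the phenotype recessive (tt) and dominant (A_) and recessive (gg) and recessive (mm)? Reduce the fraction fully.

P(tt A_ gg mm) = 3/128

TtAaGgmm gametes: TAGm×2, TAgm×2, TaGm×2, Tagm×2, tAGm×2, tAgm×2, taGm×2, tagm×2
TtAaGgMm gametes: TAGM×1, TAGm×1, TAgM×1, TAgm×1, TaGM×1, TaGm×1, TagM×1, Tagm×1, tAGM×1, tAGm×1, tAgM×1, tAgm×1, taGM×1, taGm×1, tagM×1, tagm×1
TtAaGgmm×TtAaGgMm grid (16·16=256): TTAAGGMm=2 TTAAGGmm=2 TTAAGgMm=4 TTAAGgmm=4 TTAAggMm=2 TTAAggmm=2 TTAaGGMm=4 TTAaGGmm=4 TTAaGgMm=8 TTAaGgmm=8 TTAaggMm=4 TTAaggmm=4 TTaaGGMm=2 TTaaGGmm=2 TTaaGgMm=4 TTaaGgmm=4 TTaaggMm=2 TTaaggmm=2 TtAAGGMm=4 TtAAGGmm=4 TtAAGgMm=8 TtAAGgmm=8 TtAAggMm=4 TtAAggmm=4 TtAaGGMm=8 TtAaGGmm=8 TtAaGgMm=16 TtAaGgmm=16 TtAaggMm=8 TtAaggmm=8 TtaaGGMm=4 TtaaGGmm=4 TtaaGgMm=8 TtaaGgmm=8 TtaaggMm=4 Ttaaggmm=4 ttAAGGMm=2 ttAAGGmm=2 ttAAGgMm=4 ttAAGgmm=4 ttAAggMm=2 ttAAggmm=2 ttAaGGMm=4 ttAaGGmm=4 ttAaGgMm=8 ttAaGgmm=8 ttAaggMm=4 ttAaggmm=4 ttaaGGMm=2 ttaaGGmm=2 ttaaGgMm=4 ttaaGgmm=4 ttaaggMm=2 ttaaggmm=2
tt A_ gg mm hits 6/256; gcd=2; 6÷2/256÷2 = 3/128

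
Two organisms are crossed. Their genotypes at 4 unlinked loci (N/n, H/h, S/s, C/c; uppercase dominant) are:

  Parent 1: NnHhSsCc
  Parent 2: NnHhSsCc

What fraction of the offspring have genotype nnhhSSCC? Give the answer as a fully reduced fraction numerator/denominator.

P(nnhhSSCC) = 1/256

NnHhSsCc gametes: NHSC×1, NHSc×1, NHsC×1, NHsc×1, NhSC×1, NhSc×1, NhsC×1, Nhsc×1, nHSC×1, nHSc×1, nHsC×1, nHsc×1, nhSC×1, nhSc×1, nhsC×1, nhsc×1
NnHhSsCc gametes: NHSC×1, NHSc×1, NHsC×1, NHsc×1, NhSC×1, NhSc×1, NhsC×1, Nhsc×1, nHSC×1, nHSc×1, nHsC×1, nHsc×1, nhSC×1, nhSc×1, nhsC×1, nhsc×1
NnHhSsCc×NnHhSsCc grid (16·16=256): NNHHSSCC=1 NNHHSSCc=2 NNHHSScc=1 NNHHSsCC=2 NNHHSsCc=4 NNHHSscc=2 NNHHssCC=1 NNHHssCc=2 NNHHsscc=1 NNHhSSCC=2 NNHhSSCc=4 NNHhSScc=2 NNHhSsCC=4 NNHhSsCc=8 NNHhSscc=4 NNHhssCC=2 NNHhssCc=4 NNHhsscc=2 NNhhSSCC=1 NNhhSSCc=2 NNhhSScc=1 NNhhSsCC=2 NNhhSsCc=4 NNhhSscc=2 NNhhssCC=1 NNhhssCc=2 NNhhsscc=1 NnHHSSCC=2 NnHHSSCc=4 NnHHSScc=2 NnHHSsCC=4 NnHHSsCc=8 NnHHSscc=4 NnHHssCC=2 NnHHssCc=4 NnHHsscc=2 NnHhSSCC=4 NnHhSSCc=8 NnHhSScc=4 NnHhSsCC=8 NnHhSsCc=16 NnHhSscc=8 NnHhssCC=4 NnHhssCc=8 NnHhsscc=4 NnhhSSCC=2 NnhhSSCc=4 NnhhSScc=2 NnhhSsCC=4 NnhhSsCc=8 NnhhSscc=4 NnhhssCC=2 NnhhssCc=4 Nnhhsscc=2 nnHHSSCC=1 nnHHSSCc=2 nnHHSScc=1 nnHHSsCC=2 nnHHSsCc=4 nnHHSscc=2 nnHHssCC=1 nnHHssCc=2 nnHHsscc=1 nnHhSSCC=2 nnHhSSCc=4 nnHhSScc=2 nnHhSsCC=4 nnHhSsCc=8 nnHhSscc=4 nnHhssCC=2 nnHhssCc=4 nnHhsscc=2 nnhhSSCC=1 nnhhSSCc=2 nnhhSScc=1 nnhhSsCC=2 nnhhSsCc=4 nnhhSscc=2 nnhhssCC=1 nnhhssCc=2 nnhhsscc=1
nnhhSSCC hits 1/256; gcd=1; 1÷1/256÷1 = 1/256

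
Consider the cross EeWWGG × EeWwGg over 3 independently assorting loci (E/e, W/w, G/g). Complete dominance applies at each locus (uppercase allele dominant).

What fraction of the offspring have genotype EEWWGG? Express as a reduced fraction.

EeWWGG gametes: EWG×4, eWG×4
EeWwGg gametes: EWG×1, EWg×1, EwG×1, Ewg×1, eWG×1, eWg×1, ewG×1, ewg×1
EeWWGG×EeWwGg grid (8·8=64): EEWWGG=4 EEWWGg=4 EEWwGG=4 EEWwGg=4 EeWWGG=8 EeWWGg=8 EeWwGG=8 EeWwGg=8 eeWWGG=4 eeWWGg=4 eeWwGG=4 eeWwGg=4
EEWWGG hits 4/64; gcd=4; 4÷4/64÷4 = 1/16

P(EEWWGG) = 1/16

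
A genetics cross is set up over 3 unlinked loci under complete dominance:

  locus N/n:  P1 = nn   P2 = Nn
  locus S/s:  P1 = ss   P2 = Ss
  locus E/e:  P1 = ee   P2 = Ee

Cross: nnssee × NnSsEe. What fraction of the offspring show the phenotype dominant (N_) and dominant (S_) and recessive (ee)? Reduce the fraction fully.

nnssee gametes: nse×8
NnSsEe gametes: NSE×1, NSe×1, NsE×1, Nse×1, nSE×1, nSe×1, nsE×1, nse×1
nnssee×NnSsEe grid (8·8=64): NnSsEe=8 NnSsee=8 NnssEe=8 Nnssee=8 nnSsEe=8 nnSsee=8 nnssEe=8 nnssee=8
N_ S_ ee hits 8/64; gcd=8; 8÷8/64÷8 = 1/8

P(N_ S_ ee) = 1/8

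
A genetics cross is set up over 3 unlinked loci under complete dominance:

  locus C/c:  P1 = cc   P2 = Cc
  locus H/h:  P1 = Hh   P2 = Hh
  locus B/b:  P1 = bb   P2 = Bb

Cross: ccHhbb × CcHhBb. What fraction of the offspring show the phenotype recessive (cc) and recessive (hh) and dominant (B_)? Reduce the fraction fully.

P(cc hh B_) = 1/16

ccHhbb gametes: cHb×4, chb×4
CcHhBb gametes: CHB×1, CHb×1, ChB×1, Chb×1, cHB×1, cHb×1, chB×1, chb×1
ccHhbb×CcHhBb grid (8·8=64): CcHHBb=4 CcHHbb=4 CcHhBb=8 CcHhbb=8 CchhBb=4 Cchhbb=4 ccHHBb=4 ccHHbb=4 ccHhBb=8 ccHhbb=8 cchhBb=4 cchhbb=4
cc hh B_ hits 4/64; gcd=4; 4÷4/64÷4 = 1/16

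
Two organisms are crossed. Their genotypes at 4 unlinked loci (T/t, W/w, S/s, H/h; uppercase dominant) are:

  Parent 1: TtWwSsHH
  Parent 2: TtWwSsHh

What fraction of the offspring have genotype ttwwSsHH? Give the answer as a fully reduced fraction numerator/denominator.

P(ttwwSsHH) = 1/64

TtWwSsHH gametes: TWSH×2, TWsH×2, TwSH×2, TwsH×2, tWSH×2, tWsH×2, twSH×2, twsH×2
TtWwSsHh gametes: TWSH×1, TWSh×1, TWsH×1, TWsh×1, TwSH×1, TwSh×1, TwsH×1, Twsh×1, tWSH×1, tWSh×1, tWsH×1, tWsh×1, twSH×1, twSh×1, twsH×1, twsh×1
TtWwSsHH×TtWwSsHh grid (16·16=256): TTWWSSHH=2 TTWWSSHh=2 TTWWSsHH=4 TTWWSsHh=4 TTWWssHH=2 TTWWssHh=2 TTWwSSHH=4 TTWwSSHh=4 TTWwSsHH=8 TTWwSsHh=8 TTWwssHH=4 TTWwssHh=4 TTwwSSHH=2 TTwwSSHh=2 TTwwSsHH=4 TTwwSsHh=4 TTwwssHH=2 TTwwssHh=2 TtWWSSHH=4 TtWWSSHh=4 TtWWSsHH=8 TtWWSsHh=8 TtWWssHH=4 TtWWssHh=4 TtWwSSHH=8 TtWwSSHh=8 TtWwSsHH=16 TtWwSsHh=16 TtWwssHH=8 TtWwssHh=8 TtwwSSHH=4 TtwwSSHh=4 TtwwSsHH=8 TtwwSsHh=8 TtwwssHH=4 TtwwssHh=4 ttWWSSHH=2 ttWWSSHh=2 ttWWSsHH=4 ttWWSsHh=4 ttWWssHH=2 ttWWssHh=2 ttWwSSHH=4 ttWwSSHh=4 ttWwSsHH=8 ttWwSsHh=8 ttWwssHH=4 ttWwssHh=4 ttwwSSHH=2 ttwwSSHh=2 ttwwSsHH=4 ttwwSsHh=4 ttwwssHH=2 ttwwssHh=2
ttwwSsHH hits 4/256; gcd=4; 4÷4/256÷4 = 1/64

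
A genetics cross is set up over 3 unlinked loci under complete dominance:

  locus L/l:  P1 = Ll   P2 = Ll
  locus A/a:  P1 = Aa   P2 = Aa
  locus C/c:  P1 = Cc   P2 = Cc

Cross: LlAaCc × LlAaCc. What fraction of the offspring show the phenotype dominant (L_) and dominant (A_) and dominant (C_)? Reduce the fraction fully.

LlAaCc gametes: LAC×1, LAc×1, LaC×1, Lac×1, lAC×1, lAc×1, laC×1, lac×1
LlAaCc gametes: LAC×1, LAc×1, LaC×1, Lac×1, lAC×1, lAc×1, laC×1, lac×1
LlAaCc×LlAaCc grid (8·8=64): LLAACC=1 LLAACc=2 LLAAcc=1 LLAaCC=2 LLAaCc=4 LLAacc=2 LLaaCC=1 LLaaCc=2 LLaacc=1 LlAACC=2 LlAACc=4 LlAAcc=2 LlAaCC=4 LlAaCc=8 LlAacc=4 LlaaCC=2 LlaaCc=4 Llaacc=2 llAACC=1 llAACc=2 llAAcc=1 llAaCC=2 llAaCc=4 llAacc=2 llaaCC=1 llaaCc=2 llaacc=1
L_ A_ C_ hits 27/64; gcd=1; 27÷1/64÷1 = 27/64

P(L_ A_ C_) = 27/64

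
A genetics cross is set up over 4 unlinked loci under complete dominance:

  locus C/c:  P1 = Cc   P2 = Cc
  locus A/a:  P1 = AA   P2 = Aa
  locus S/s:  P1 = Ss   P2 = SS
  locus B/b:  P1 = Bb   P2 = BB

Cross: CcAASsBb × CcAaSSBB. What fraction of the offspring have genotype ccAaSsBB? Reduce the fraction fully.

P(ccAaSsBB) = 1/32

CcAASsBb gametes: CASB×2, CASb×2, CAsB×2, CAsb×2, cASB×2, cASb×2, cAsB×2, cAsb×2
CcAaSSBB gametes: CASB×4, CaSB×4, cASB×4, caSB×4
CcAASsBb×CcAaSSBB grid (16·16=256): CCAASSBB=8 CCAASSBb=8 CCAASsBB=8 CCAASsBb=8 CCAaSSBB=8 CCAaSSBb=8 CCAaSsBB=8 CCAaSsBb=8 CcAASSBB=16 CcAASSBb=16 CcAASsBB=16 CcAASsBb=16 CcAaSSBB=16 CcAaSSBb=16 CcAaSsBB=16 CcAaSsBb=16 ccAASSBB=8 ccAASSBb=8 ccAASsBB=8 ccAASsBb=8 ccAaSSBB=8 ccAaSSBb=8 ccAaSsBB=8 ccAaSsBb=8
ccAaSsBB hits 8/256; gcd=8; 8÷8/256÷8 = 1/32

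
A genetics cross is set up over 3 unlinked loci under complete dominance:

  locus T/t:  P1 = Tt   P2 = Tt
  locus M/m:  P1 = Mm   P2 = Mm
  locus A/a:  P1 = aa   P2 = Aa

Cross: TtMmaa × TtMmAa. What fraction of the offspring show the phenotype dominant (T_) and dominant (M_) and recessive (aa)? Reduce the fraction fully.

TtMmaa gametes: TMa×2, Tma×2, tMa×2, tma×2
TtMmAa gametes: TMA×1, TMa×1, TmA×1, Tma×1, tMA×1, tMa×1, tmA×1, tma×1
TtMmaa×TtMmAa grid (8·8=64): TTMMAa=2 TTMMaa=2 TTMmAa=4 TTMmaa=4 TTmmAa=2 TTmmaa=2 TtMMAa=4 TtMMaa=4 TtMmAa=8 TtMmaa=8 TtmmAa=4 Ttmmaa=4 ttMMAa=2 ttMMaa=2 ttMmAa=4 ttMmaa=4 ttmmAa=2 ttmmaa=2
T_ M_ aa hits 18/64; gcd=2; 18÷2/64÷2 = 9/32

P(T_ M_ aa) = 9/32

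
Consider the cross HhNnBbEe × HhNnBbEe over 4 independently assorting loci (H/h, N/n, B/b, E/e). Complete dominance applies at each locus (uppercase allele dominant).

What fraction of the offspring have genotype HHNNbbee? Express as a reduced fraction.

HhNnBbEe gametes: HNBE×1, HNBe×1, HNbE×1, HNbe×1, HnBE×1, HnBe×1, HnbE×1, Hnbe×1, hNBE×1, hNBe×1, hNbE×1, hNbe×1, hnBE×1, hnBe×1, hnbE×1, hnbe×1
HhNnBbEe gametes: HNBE×1, HNBe×1, HNbE×1, HNbe×1, HnBE×1, HnBe×1, HnbE×1, Hnbe×1, hNBE×1, hNBe×1, hNbE×1, hNbe×1, hnBE×1, hnBe×1, hnbE×1, hnbe×1
HhNnBbEe×HhNnBbEe grid (16·16=256): HHNNBBEE=1 HHNNBBEe=2 HHNNBBee=1 HHNNBbEE=2 HHNNBbEe=4 HHNNBbee=2 HHNNbbEE=1 HHNNbbEe=2 HHNNbbee=1 HHNnBBEE=2 HHNnBBEe=4 HHNnBBee=2 HHNnBbEE=4 HHNnBbEe=8 HHNnBbee=4 HHNnbbEE=2 HHNnbbEe=4 HHNnbbee=2 HHnnBBEE=1 HHnnBBEe=2 HHnnBBee=1 HHnnBbEE=2 HHnnBbEe=4 HHnnBbee=2 HHnnbbEE=1 HHnnbbEe=2 HHnnbbee=1 HhNNBBEE=2 HhNNBBEe=4 HhNNBBee=2 HhNNBbEE=4 HhNNBbEe=8 HhNNBbee=4 HhNNbbEE=2 HhNNbbEe=4 HhNNbbee=2 HhNnBBEE=4 HhNnBBEe=8 HhNnBBee=4 HhNnBbEE=8 HhNnBbEe=16 HhNnBbee=8 HhNnbbEE=4 HhNnbbEe=8 HhNnbbee=4 HhnnBBEE=2 HhnnBBEe=4 HhnnBBee=2 HhnnBbEE=4 HhnnBbEe=8 HhnnBbee=4 HhnnbbEE=2 HhnnbbEe=4 Hhnnbbee=2 hhNNBBEE=1 hhNNBBEe=2 hhNNBBee=1 hhNNBbEE=2 hhNNBbEe=4 hhNNBbee=2 hhNNbbEE=1 hhNNbbEe=2 hhNNbbee=1 hhNnBBEE=2 hhNnBBEe=4 hhNnBBee=2 hhNnBbEE=4 hhNnBbEe=8 hhNnBbee=4 hhNnbbEE=2 hhNnbbEe=4 hhNnbbee=2 hhnnBBEE=1 hhnnBBEe=2 hhnnBBee=1 hhnnBbEE=2 hhnnBbEe=4 hhnnBbee=2 hhnnbbEE=1 hhnnbbEe=2 hhnnbbee=1
HHNNbbee hits 1/256; gcd=1; 1÷1/256÷1 = 1/256

P(HHNNbbee) = 1/256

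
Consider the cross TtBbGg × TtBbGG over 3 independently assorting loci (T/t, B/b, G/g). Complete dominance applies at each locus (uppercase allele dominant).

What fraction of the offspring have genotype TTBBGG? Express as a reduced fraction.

TtBbGg gametes: TBG×1, TBg×1, TbG×1, Tbg×1, tBG×1, tBg×1, tbG×1, tbg×1
TtBbGG gametes: TBG×2, TbG×2, tBG×2, tbG×2
TtBbGg×TtBbGG grid (8·8=64): TTBBGG=2 TTBBGg=2 TTBbGG=4 TTBbGg=4 TTbbGG=2 TTbbGg=2 TtBBGG=4 TtBBGg=4 TtBbGG=8 TtBbGg=8 TtbbGG=4 TtbbGg=4 ttBBGG=2 ttBBGg=2 ttBbGG=4 ttBbGg=4 ttbbGG=2 ttbbGg=2
TTBBGG hits 2/64; gcd=2; 2÷2/64÷2 = 1/32

P(TTBBGG) = 1/32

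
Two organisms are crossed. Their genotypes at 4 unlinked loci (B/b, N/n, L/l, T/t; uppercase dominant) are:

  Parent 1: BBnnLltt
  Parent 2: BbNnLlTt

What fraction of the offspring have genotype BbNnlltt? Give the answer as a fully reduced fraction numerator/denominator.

BBnnLltt gametes: BnLt×8, Bnlt×8
BbNnLlTt gametes: BNLT×1, BNLt×1, BNlT×1, BNlt×1, BnLT×1, BnLt×1, BnlT×1, Bnlt×1, bNLT×1, bNLt×1, bNlT×1, bNlt×1, bnLT×1, bnLt×1, bnlT×1, bnlt×1
BBnnLltt×BbNnLlTt grid (16·16=256): BBNnLLTt=8 BBNnLLtt=8 BBNnLlTt=16 BBNnLltt=16 BBNnllTt=8 BBNnlltt=8 BBnnLLTt=8 BBnnLLtt=8 BBnnLlTt=16 BBnnLltt=16 BBnnllTt=8 BBnnlltt=8 BbNnLLTt=8 BbNnLLtt=8 BbNnLlTt=16 BbNnLltt=16 BbNnllTt=8 BbNnlltt=8 BbnnLLTt=8 BbnnLLtt=8 BbnnLlTt=16 BbnnLltt=16 BbnnllTt=8 Bbnnlltt=8
BbNnlltt hits 8/256; gcd=8; 8÷8/256÷8 = 1/32

P(BbNnlltt) = 1/32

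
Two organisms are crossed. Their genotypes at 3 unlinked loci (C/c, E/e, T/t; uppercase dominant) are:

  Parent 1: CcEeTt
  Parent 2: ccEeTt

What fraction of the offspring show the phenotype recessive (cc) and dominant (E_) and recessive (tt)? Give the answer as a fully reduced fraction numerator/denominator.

CcEeTt gametes: CET×1, CEt×1, CeT×1, Cet×1, cET×1, cEt×1, ceT×1, cet×1
ccEeTt gametes: cET×2, cEt×2, ceT×2, cet×2
CcEeTt×ccEeTt grid (8·8=64): CcEETT=2 CcEETt=4 CcEEtt=2 CcEeTT=4 CcEeTt=8 CcEett=4 CceeTT=2 CceeTt=4 Cceett=2 ccEETT=2 ccEETt=4 ccEEtt=2 ccEeTT=4 ccEeTt=8 ccEett=4 cceeTT=2 cceeTt=4 cceett=2
cc E_ tt hits 6/64; gcd=2; 6÷2/64÷2 = 3/32

P(cc E_ tt) = 3/32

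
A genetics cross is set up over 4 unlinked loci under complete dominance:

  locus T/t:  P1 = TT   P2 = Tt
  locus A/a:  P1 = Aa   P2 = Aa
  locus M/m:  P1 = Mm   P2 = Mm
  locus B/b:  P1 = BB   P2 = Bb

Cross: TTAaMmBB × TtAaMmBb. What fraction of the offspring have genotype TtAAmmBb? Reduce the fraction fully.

P(TtAAmmBb) = 1/64

TTAaMmBB gametes: TAMB×4, TAmB×4, TaMB×4, TamB×4
TtAaMmBb gametes: TAMB×1, TAMb×1, TAmB×1, TAmb×1, TaMB×1, TaMb×1, TamB×1, Tamb×1, tAMB×1, tAMb×1, tAmB×1, tAmb×1, taMB×1, taMb×1, tamB×1, tamb×1
TTAaMmBB×TtAaMmBb grid (16·16=256): TTAAMMBB=4 TTAAMMBb=4 TTAAMmBB=8 TTAAMmBb=8 TTAAmmBB=4 TTAAmmBb=4 TTAaMMBB=8 TTAaMMBb=8 TTAaMmBB=16 TTAaMmBb=16 TTAammBB=8 TTAammBb=8 TTaaMMBB=4 TTaaMMBb=4 TTaaMmBB=8 TTaaMmBb=8 TTaammBB=4 TTaammBb=4 TtAAMMBB=4 TtAAMMBb=4 TtAAMmBB=8 TtAAMmBb=8 TtAAmmBB=4 TtAAmmBb=4 TtAaMMBB=8 TtAaMMBb=8 TtAaMmBB=16 TtAaMmBb=16 TtAammBB=8 TtAammBb=8 TtaaMMBB=4 TtaaMMBb=4 TtaaMmBB=8 TtaaMmBb=8 TtaammBB=4 TtaammBb=4
TtAAmmBb hits 4/256; gcd=4; 4÷4/256÷4 = 1/64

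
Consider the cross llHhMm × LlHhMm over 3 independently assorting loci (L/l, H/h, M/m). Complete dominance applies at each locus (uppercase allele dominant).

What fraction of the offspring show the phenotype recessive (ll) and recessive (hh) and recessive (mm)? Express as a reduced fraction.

P(ll hh mm) = 1/32

llHhMm gametes: lHM×2, lHm×2, lhM×2, lhm×2
LlHhMm gametes: LHM×1, LHm×1, LhM×1, Lhm×1, lHM×1, lHm×1, lhM×1, lhm×1
llHhMm×LlHhMm grid (8·8=64): LlHHMM=2 LlHHMm=4 LlHHmm=2 LlHhMM=4 LlHhMm=8 LlHhmm=4 LlhhMM=2 LlhhMm=4 Llhhmm=2 llHHMM=2 llHHMm=4 llHHmm=2 llHhMM=4 llHhMm=8 llHhmm=4 llhhMM=2 llhhMm=4 llhhmm=2
ll hh mm hits 2/64; gcd=2; 2÷2/64÷2 = 1/32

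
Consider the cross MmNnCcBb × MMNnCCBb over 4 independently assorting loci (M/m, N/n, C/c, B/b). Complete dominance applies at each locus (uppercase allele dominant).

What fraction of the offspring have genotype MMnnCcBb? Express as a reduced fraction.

P(MMnnCcBb) = 1/32

MmNnCcBb gametes: MNCB×1, MNCb×1, MNcB×1, MNcb×1, MnCB×1, MnCb×1, MncB×1, Mncb×1, mNCB×1, mNCb×1, mNcB×1, mNcb×1, mnCB×1, mnCb×1, mncB×1, mncb×1
MMNnCCBb gametes: MNCB×4, MNCb×4, MnCB×4, MnCb×4
MmNnCcBb×MMNnCCBb grid (16·16=256): MMNNCCBB=4 MMNNCCBb=8 MMNNCCbb=4 MMNNCcBB=4 MMNNCcBb=8 MMNNCcbb=4 MMNnCCBB=8 MMNnCCBb=16 MMNnCCbb=8 MMNnCcBB=8 MMNnCcBb=16 MMNnCcbb=8 MMnnCCBB=4 MMnnCCBb=8 MMnnCCbb=4 MMnnCcBB=4 MMnnCcBb=8 MMnnCcbb=4 MmNNCCBB=4 MmNNCCBb=8 MmNNCCbb=4 MmNNCcBB=4 MmNNCcBb=8 MmNNCcbb=4 MmNnCCBB=8 MmNnCCBb=16 MmNnCCbb=8 MmNnCcBB=8 MmNnCcBb=16 MmNnCcbb=8 MmnnCCBB=4 MmnnCCBb=8 MmnnCCbb=4 MmnnCcBB=4 MmnnCcBb=8 MmnnCcbb=4
MMnnCcBb hits 8/256; gcd=8; 8÷8/256÷8 = 1/32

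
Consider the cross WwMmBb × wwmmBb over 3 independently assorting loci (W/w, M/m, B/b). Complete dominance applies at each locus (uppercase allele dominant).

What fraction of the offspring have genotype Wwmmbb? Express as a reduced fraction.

P(Wwmmbb) = 1/16

WwMmBb gametes: WMB×1, WMb×1, WmB×1, Wmb×1, wMB×1, wMb×1, wmB×1, wmb×1
wwmmBb gametes: wmB×4, wmb×4
WwMmBb×wwmmBb grid (8·8=64): WwMmBB=4 WwMmBb=8 WwMmbb=4 WwmmBB=4 WwmmBb=8 Wwmmbb=4 wwMmBB=4 wwMmBb=8 wwMmbb=4 wwmmBB=4 wwmmBb=8 wwmmbb=4
Wwmmbb hits 4/64; gcd=4; 4÷4/64÷4 = 1/16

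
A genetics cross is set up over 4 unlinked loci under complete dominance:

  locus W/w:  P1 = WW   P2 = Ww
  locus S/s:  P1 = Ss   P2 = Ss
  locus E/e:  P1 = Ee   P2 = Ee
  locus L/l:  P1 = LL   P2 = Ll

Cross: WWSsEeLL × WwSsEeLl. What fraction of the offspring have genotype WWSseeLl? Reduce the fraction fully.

P(WWSseeLl) = 1/32

WWSsEeLL gametes: WSEL×4, WSeL×4, WsEL×4, WseL×4
WwSsEeLl gametes: WSEL×1, WSEl×1, WSeL×1, WSel×1, WsEL×1, WsEl×1, WseL×1, Wsel×1, wSEL×1, wSEl×1, wSeL×1, wSel×1, wsEL×1, wsEl×1, wseL×1, wsel×1
WWSsEeLL×WwSsEeLl grid (16·16=256): WWSSEELL=4 WWSSEELl=4 WWSSEeLL=8 WWSSEeLl=8 WWSSeeLL=4 WWSSeeLl=4 WWSsEELL=8 WWSsEELl=8 WWSsEeLL=16 WWSsEeLl=16 WWSseeLL=8 WWSseeLl=8 WWssEELL=4 WWssEELl=4 WWssEeLL=8 WWssEeLl=8 WWsseeLL=4 WWsseeLl=4 WwSSEELL=4 WwSSEELl=4 WwSSEeLL=8 WwSSEeLl=8 WwSSeeLL=4 WwSSeeLl=4 WwSsEELL=8 WwSsEELl=8 WwSsEeLL=16 WwSsEeLl=16 WwSseeLL=8 WwSseeLl=8 WwssEELL=4 WwssEELl=4 WwssEeLL=8 WwssEeLl=8 WwsseeLL=4 WwsseeLl=4
WWSseeLl hits 8/256; gcd=8; 8÷8/256÷8 = 1/32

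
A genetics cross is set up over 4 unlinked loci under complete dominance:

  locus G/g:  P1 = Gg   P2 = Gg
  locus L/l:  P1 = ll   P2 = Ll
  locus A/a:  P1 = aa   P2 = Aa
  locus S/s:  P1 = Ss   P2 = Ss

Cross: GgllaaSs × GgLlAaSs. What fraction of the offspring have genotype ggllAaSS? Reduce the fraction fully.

GgllaaSs gametes: GlaS×4, Glas×4, glaS×4, glas×4
GgLlAaSs gametes: GLAS×1, GLAs×1, GLaS×1, GLas×1, GlAS×1, GlAs×1, GlaS×1, Glas×1, gLAS×1, gLAs×1, gLaS×1, gLas×1, glAS×1, glAs×1, glaS×1, glas×1
GgllaaSs×GgLlAaSs grid (16·16=256): GGLlAaSS=4 GGLlAaSs=8 GGLlAass=4 GGLlaaSS=4 GGLlaaSs=8 GGLlaass=4 GGllAaSS=4 GGllAaSs=8 GGllAass=4 GGllaaSS=4 GGllaaSs=8 GGllaass=4 GgLlAaSS=8 GgLlAaSs=16 GgLlAass=8 GgLlaaSS=8 GgLlaaSs=16 GgLlaass=8 GgllAaSS=8 GgllAaSs=16 GgllAass=8 GgllaaSS=8 GgllaaSs=16 Ggllaass=8 ggLlAaSS=4 ggLlAaSs=8 ggLlAass=4 ggLlaaSS=4 ggLlaaSs=8 ggLlaass=4 ggllAaSS=4 ggllAaSs=8 ggllAass=4 ggllaaSS=4 ggllaaSs=8 ggllaass=4
ggllAaSS hits 4/256; gcd=4; 4÷4/256÷4 = 1/64

P(ggllAaSS) = 1/64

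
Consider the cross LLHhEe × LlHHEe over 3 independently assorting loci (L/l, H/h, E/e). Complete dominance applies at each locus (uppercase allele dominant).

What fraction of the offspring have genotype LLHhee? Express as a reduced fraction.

P(LLHhee) = 1/16

LLHhEe gametes: LHE×2, LHe×2, LhE×2, Lhe×2
LlHHEe gametes: LHE×2, LHe×2, lHE×2, lHe×2
LLHhEe×LlHHEe grid (8·8=64): LLHHEE=4 LLHHEe=8 LLHHee=4 LLHhEE=4 LLHhEe=8 LLHhee=4 LlHHEE=4 LlHHEe=8 LlHHee=4 LlHhEE=4 LlHhEe=8 LlHhee=4
LLHhee hits 4/64; gcd=4; 4÷4/64÷4 = 1/16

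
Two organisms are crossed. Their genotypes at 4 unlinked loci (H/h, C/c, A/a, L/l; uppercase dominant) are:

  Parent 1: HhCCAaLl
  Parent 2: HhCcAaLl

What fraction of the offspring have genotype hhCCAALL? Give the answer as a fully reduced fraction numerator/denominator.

HhCCAaLl gametes: HCAL×2, HCAl×2, HCaL×2, HCal×2, hCAL×2, hCAl×2, hCaL×2, hCal×2
HhCcAaLl gametes: HCAL×1, HCAl×1, HCaL×1, HCal×1, HcAL×1, HcAl×1, HcaL×1, Hcal×1, hCAL×1, hCAl×1, hCaL×1, hCal×1, hcAL×1, hcAl×1, hcaL×1, hcal×1
HhCCAaLl×HhCcAaLl grid (16·16=256): HHCCAALL=2 HHCCAALl=4 HHCCAAll=2 HHCCAaLL=4 HHCCAaLl=8 HHCCAall=4 HHCCaaLL=2 HHCCaaLl=4 HHCCaall=2 HHCcAALL=2 HHCcAALl=4 HHCcAAll=2 HHCcAaLL=4 HHCcAaLl=8 HHCcAall=4 HHCcaaLL=2 HHCcaaLl=4 HHCcaall=2 HhCCAALL=4 HhCCAALl=8 HhCCAAll=4 HhCCAaLL=8 HhCCAaLl=16 HhCCAall=8 HhCCaaLL=4 HhCCaaLl=8 HhCCaall=4 HhCcAALL=4 HhCcAALl=8 HhCcAAll=4 HhCcAaLL=8 HhCcAaLl=16 HhCcAall=8 HhCcaaLL=4 HhCcaaLl=8 HhCcaall=4 hhCCAALL=2 hhCCAALl=4 hhCCAAll=2 hhCCAaLL=4 hhCCAaLl=8 hhCCAall=4 hhCCaaLL=2 hhCCaaLl=4 hhCCaall=2 hhCcAALL=2 hhCcAALl=4 hhCcAAll=2 hhCcAaLL=4 hhCcAaLl=8 hhCcAall=4 hhCcaaLL=2 hhCcaaLl=4 hhCcaall=2
hhCCAALL hits 2/256; gcd=2; 2÷2/256÷2 = 1/128

P(hhCCAALL) = 1/128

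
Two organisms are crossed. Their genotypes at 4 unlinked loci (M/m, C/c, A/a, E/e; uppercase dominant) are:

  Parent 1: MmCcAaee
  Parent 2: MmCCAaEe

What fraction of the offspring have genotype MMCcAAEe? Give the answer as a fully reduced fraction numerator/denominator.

P(MMCcAAEe) = 1/64

MmCcAaee gametes: MCAe×2, MCae×2, McAe×2, Mcae×2, mCAe×2, mCae×2, mcAe×2, mcae×2
MmCCAaEe gametes: MCAE×2, MCAe×2, MCaE×2, MCae×2, mCAE×2, mCAe×2, mCaE×2, mCae×2
MmCcAaee×MmCCAaEe grid (16·16=256): MMCCAAEe=4 MMCCAAee=4 MMCCAaEe=8 MMCCAaee=8 MMCCaaEe=4 MMCCaaee=4 MMCcAAEe=4 MMCcAAee=4 MMCcAaEe=8 MMCcAaee=8 MMCcaaEe=4 MMCcaaee=4 MmCCAAEe=8 MmCCAAee=8 MmCCAaEe=16 MmCCAaee=16 MmCCaaEe=8 MmCCaaee=8 MmCcAAEe=8 MmCcAAee=8 MmCcAaEe=16 MmCcAaee=16 MmCcaaEe=8 MmCcaaee=8 mmCCAAEe=4 mmCCAAee=4 mmCCAaEe=8 mmCCAaee=8 mmCCaaEe=4 mmCCaaee=4 mmCcAAEe=4 mmCcAAee=4 mmCcAaEe=8 mmCcAaee=8 mmCcaaEe=4 mmCcaaee=4
MMCcAAEe hits 4/256; gcd=4; 4÷4/256÷4 = 1/64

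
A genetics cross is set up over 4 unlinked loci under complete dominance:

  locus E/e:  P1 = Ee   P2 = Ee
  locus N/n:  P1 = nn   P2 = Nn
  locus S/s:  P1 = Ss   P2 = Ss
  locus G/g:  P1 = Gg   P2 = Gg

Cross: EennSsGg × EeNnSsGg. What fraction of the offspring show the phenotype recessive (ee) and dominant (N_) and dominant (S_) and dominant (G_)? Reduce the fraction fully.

P(ee N_ S_ G_) = 9/128

EennSsGg gametes: EnSG×2, EnSg×2, EnsG×2, Ensg×2, enSG×2, enSg×2, ensG×2, ensg×2
EeNnSsGg gametes: ENSG×1, ENSg×1, ENsG×1, ENsg×1, EnSG×1, EnSg×1, EnsG×1, Ensg×1, eNSG×1, eNSg×1, eNsG×1, eNsg×1, enSG×1, enSg×1, ensG×1, ensg×1
EennSsGg×EeNnSsGg grid (16·16=256): EENnSSGG=2 EENnSSGg=4 EENnSSgg=2 EENnSsGG=4 EENnSsGg=8 EENnSsgg=4 EENnssGG=2 EENnssGg=4 EENnssgg=2 EEnnSSGG=2 EEnnSSGg=4 EEnnSSgg=2 EEnnSsGG=4 EEnnSsGg=8 EEnnSsgg=4 EEnnssGG=2 EEnnssGg=4 EEnnssgg=2 EeNnSSGG=4 EeNnSSGg=8 EeNnSSgg=4 EeNnSsGG=8 EeNnSsGg=16 EeNnSsgg=8 EeNnssGG=4 EeNnssGg=8 EeNnssgg=4 EennSSGG=4 EennSSGg=8 EennSSgg=4 EennSsGG=8 EennSsGg=16 EennSsgg=8 EennssGG=4 EennssGg=8 Eennssgg=4 eeNnSSGG=2 eeNnSSGg=4 eeNnSSgg=2 eeNnSsGG=4 eeNnSsGg=8 eeNnSsgg=4 eeNnssGG=2 eeNnssGg=4 eeNnssgg=2 eennSSGG=2 eennSSGg=4 eennSSgg=2 eennSsGG=4 eennSsGg=8 eennSsgg=4 eennssGG=2 eennssGg=4 eennssgg=2
ee N_ S_ G_ hits 18/256; gcd=2; 18÷2/256÷2 = 9/128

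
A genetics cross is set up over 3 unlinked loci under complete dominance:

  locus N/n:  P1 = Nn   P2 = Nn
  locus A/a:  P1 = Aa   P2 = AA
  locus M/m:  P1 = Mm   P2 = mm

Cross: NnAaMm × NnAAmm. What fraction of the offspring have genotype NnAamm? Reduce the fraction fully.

P(NnAamm) = 1/8

NnAaMm gametes: NAM×1, NAm×1, NaM×1, Nam×1, nAM×1, nAm×1, naM×1, nam×1
NnAAmm gametes: NAm×4, nAm×4
NnAaMm×NnAAmm grid (8·8=64): NNAAMm=4 NNAAmm=4 NNAaMm=4 NNAamm=4 NnAAMm=8 NnAAmm=8 NnAaMm=8 NnAamm=8 nnAAMm=4 nnAAmm=4 nnAaMm=4 nnAamm=4
NnAamm hits 8/64; gcd=8; 8÷8/64÷8 = 1/8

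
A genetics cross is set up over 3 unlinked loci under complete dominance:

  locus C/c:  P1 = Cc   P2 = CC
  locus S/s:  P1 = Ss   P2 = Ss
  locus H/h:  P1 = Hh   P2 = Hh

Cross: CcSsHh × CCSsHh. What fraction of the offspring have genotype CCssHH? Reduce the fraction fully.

CcSsHh gametes: CSH×1, CSh×1, CsH×1, Csh×1, cSH×1, cSh×1, csH×1, csh×1
CCSsHh gametes: CSH×2, CSh×2, CsH×2, Csh×2
CcSsHh×CCSsHh grid (8·8=64): CCSSHH=2 CCSSHh=4 CCSShh=2 CCSsHH=4 CCSsHh=8 CCSshh=4 CCssHH=2 CCssHh=4 CCsshh=2 CcSSHH=2 CcSSHh=4 CcSShh=2 CcSsHH=4 CcSsHh=8 CcSshh=4 CcssHH=2 CcssHh=4 Ccsshh=2
CCssHH hits 2/64; gcd=2; 2÷2/64÷2 = 1/32

P(CCssHH) = 1/32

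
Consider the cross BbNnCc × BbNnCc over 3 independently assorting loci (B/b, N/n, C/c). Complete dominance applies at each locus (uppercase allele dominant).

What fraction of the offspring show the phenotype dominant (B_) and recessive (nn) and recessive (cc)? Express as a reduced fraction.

P(B_ nn cc) = 3/64

BbNnCc gametes: BNC×1, BNc×1, BnC×1, Bnc×1, bNC×1, bNc×1, bnC×1, bnc×1
BbNnCc gametes: BNC×1, BNc×1, BnC×1, Bnc×1, bNC×1, bNc×1, bnC×1, bnc×1
BbNnCc×BbNnCc grid (8·8=64): BBNNCC=1 BBNNCc=2 BBNNcc=1 BBNnCC=2 BBNnCc=4 BBNncc=2 BBnnCC=1 BBnnCc=2 BBnncc=1 BbNNCC=2 BbNNCc=4 BbNNcc=2 BbNnCC=4 BbNnCc=8 BbNncc=4 BbnnCC=2 BbnnCc=4 Bbnncc=2 bbNNCC=1 bbNNCc=2 bbNNcc=1 bbNnCC=2 bbNnCc=4 bbNncc=2 bbnnCC=1 bbnnCc=2 bbnncc=1
B_ nn cc hits 3/64; gcd=1; 3÷1/64÷1 = 3/64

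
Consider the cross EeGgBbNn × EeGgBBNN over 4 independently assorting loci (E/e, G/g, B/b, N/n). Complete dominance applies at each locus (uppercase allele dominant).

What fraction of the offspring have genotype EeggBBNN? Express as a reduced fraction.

P(EeggBBNN) = 1/32

EeGgBbNn gametes: EGBN×1, EGBn×1, EGbN×1, EGbn×1, EgBN×1, EgBn×1, EgbN×1, Egbn×1, eGBN×1, eGBn×1, eGbN×1, eGbn×1, egBN×1, egBn×1, egbN×1, egbn×1
EeGgBBNN gametes: EGBN×4, EgBN×4, eGBN×4, egBN×4
EeGgBbNn×EeGgBBNN grid (16·16=256): EEGGBBNN=4 EEGGBBNn=4 EEGGBbNN=4 EEGGBbNn=4 EEGgBBNN=8 EEGgBBNn=8 EEGgBbNN=8 EEGgBbNn=8 EEggBBNN=4 EEggBBNn=4 EEggBbNN=4 EEggBbNn=4 EeGGBBNN=8 EeGGBBNn=8 EeGGBbNN=8 EeGGBbNn=8 EeGgBBNN=16 EeGgBBNn=16 EeGgBbNN=16 EeGgBbNn=16 EeggBBNN=8 EeggBBNn=8 EeggBbNN=8 EeggBbNn=8 eeGGBBNN=4 eeGGBBNn=4 eeGGBbNN=4 eeGGBbNn=4 eeGgBBNN=8 eeGgBBNn=8 eeGgBbNN=8 eeGgBbNn=8 eeggBBNN=4 eeggBBNn=4 eeggBbNN=4 eeggBbNn=4
EeggBBNN hits 8/256; gcd=8; 8÷8/256÷8 = 1/32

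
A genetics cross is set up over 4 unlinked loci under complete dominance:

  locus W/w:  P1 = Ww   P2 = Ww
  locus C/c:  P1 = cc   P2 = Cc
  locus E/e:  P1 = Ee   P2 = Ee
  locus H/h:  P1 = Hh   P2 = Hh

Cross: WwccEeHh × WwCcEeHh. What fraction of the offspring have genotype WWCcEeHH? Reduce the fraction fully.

P(WWCcEeHH) = 1/64

WwccEeHh gametes: WcEH×2, WcEh×2, WceH×2, Wceh×2, wcEH×2, wcEh×2, wceH×2, wceh×2
WwCcEeHh gametes: WCEH×1, WCEh×1, WCeH×1, WCeh×1, WcEH×1, WcEh×1, WceH×1, Wceh×1, wCEH×1, wCEh×1, wCeH×1, wCeh×1, wcEH×1, wcEh×1, wceH×1, wceh×1
WwccEeHh×WwCcEeHh grid (16·16=256): WWCcEEHH=2 WWCcEEHh=4 WWCcEEhh=2 WWCcEeHH=4 WWCcEeHh=8 WWCcEehh=4 WWCceeHH=2 WWCceeHh=4 WWCceehh=2 WWccEEHH=2 WWccEEHh=4 WWccEEhh=2 WWccEeHH=4 WWccEeHh=8 WWccEehh=4 WWcceeHH=2 WWcceeHh=4 WWcceehh=2 WwCcEEHH=4 WwCcEEHh=8 WwCcEEhh=4 WwCcEeHH=8 WwCcEeHh=16 WwCcEehh=8 WwCceeHH=4 WwCceeHh=8 WwCceehh=4 WwccEEHH=4 WwccEEHh=8 WwccEEhh=4 WwccEeHH=8 WwccEeHh=16 WwccEehh=8 WwcceeHH=4 WwcceeHh=8 Wwcceehh=4 wwCcEEHH=2 wwCcEEHh=4 wwCcEEhh=2 wwCcEeHH=4 wwCcEeHh=8 wwCcEehh=4 wwCceeHH=2 wwCceeHh=4 wwCceehh=2 wwccEEHH=2 wwccEEHh=4 wwccEEhh=2 wwccEeHH=4 wwccEeHh=8 wwccEehh=4 wwcceeHH=2 wwcceeHh=4 wwcceehh=2
WWCcEeHH hits 4/256; gcd=4; 4÷4/256÷4 = 1/64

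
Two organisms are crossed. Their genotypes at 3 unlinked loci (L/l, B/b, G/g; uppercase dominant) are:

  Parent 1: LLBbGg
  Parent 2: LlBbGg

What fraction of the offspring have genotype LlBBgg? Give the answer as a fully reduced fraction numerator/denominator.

P(LlBBgg) = 1/32

LLBbGg gametes: LBG×2, LBg×2, LbG×2, Lbg×2
LlBbGg gametes: LBG×1, LBg×1, LbG×1, Lbg×1, lBG×1, lBg×1, lbG×1, lbg×1
LLBbGg×LlBbGg grid (8·8=64): LLBBGG=2 LLBBGg=4 LLBBgg=2 LLBbGG=4 LLBbGg=8 LLBbgg=4 LLbbGG=2 LLbbGg=4 LLbbgg=2 LlBBGG=2 LlBBGg=4 LlBBgg=2 LlBbGG=4 LlBbGg=8 LlBbgg=4 LlbbGG=2 LlbbGg=4 Llbbgg=2
LlBBgg hits 2/64; gcd=2; 2÷2/64÷2 = 1/32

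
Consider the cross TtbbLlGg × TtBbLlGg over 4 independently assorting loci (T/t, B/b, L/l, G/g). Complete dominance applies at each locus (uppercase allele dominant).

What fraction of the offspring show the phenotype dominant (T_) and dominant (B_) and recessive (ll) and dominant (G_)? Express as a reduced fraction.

P(T_ B_ ll G_) = 9/128

TtbbLlGg gametes: TbLG×2, TbLg×2, TblG×2, Tblg×2, tbLG×2, tbLg×2, tblG×2, tblg×2
TtBbLlGg gametes: TBLG×1, TBLg×1, TBlG×1, TBlg×1, TbLG×1, TbLg×1, TblG×1, Tblg×1, tBLG×1, tBLg×1, tBlG×1, tBlg×1, tbLG×1, tbLg×1, tblG×1, tblg×1
TtbbLlGg×TtBbLlGg grid (16·16=256): TTBbLLGG=2 TTBbLLGg=4 TTBbLLgg=2 TTBbLlGG=4 TTBbLlGg=8 TTBbLlgg=4 TTBbllGG=2 TTBbllGg=4 TTBbllgg=2 TTbbLLGG=2 TTbbLLGg=4 TTbbLLgg=2 TTbbLlGG=4 TTbbLlGg=8 TTbbLlgg=4 TTbbllGG=2 TTbbllGg=4 TTbbllgg=2 TtBbLLGG=4 TtBbLLGg=8 TtBbLLgg=4 TtBbLlGG=8 TtBbLlGg=16 TtBbLlgg=8 TtBbllGG=4 TtBbllGg=8 TtBbllgg=4 TtbbLLGG=4 TtbbLLGg=8 TtbbLLgg=4 TtbbLlGG=8 TtbbLlGg=16 TtbbLlgg=8 TtbbllGG=4 TtbbllGg=8 Ttbbllgg=4 ttBbLLGG=2 ttBbLLGg=4 ttBbLLgg=2 ttBbLlGG=4 ttBbLlGg=8 ttBbLlgg=4 ttBbllGG=2 ttBbllGg=4 ttBbllgg=2 ttbbLLGG=2 ttbbLLGg=4 ttbbLLgg=2 ttbbLlGG=4 ttbbLlGg=8 ttbbLlgg=4 ttbbllGG=2 ttbbllGg=4 ttbbllgg=2
T_ B_ ll G_ hits 18/256; gcd=2; 18÷2/256÷2 = 9/128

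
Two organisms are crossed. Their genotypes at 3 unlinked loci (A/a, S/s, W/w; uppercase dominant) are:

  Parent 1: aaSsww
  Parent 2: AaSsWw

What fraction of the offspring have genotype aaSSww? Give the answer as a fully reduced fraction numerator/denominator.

aaSsww gametes: aSw×4, asw×4
AaSsWw gametes: ASW×1, ASw×1, AsW×1, Asw×1, aSW×1, aSw×1, asW×1, asw×1
aaSsww×AaSsWw grid (8·8=64): AaSSWw=4 AaSSww=4 AaSsWw=8 AaSsww=8 AassWw=4 Aassww=4 aaSSWw=4 aaSSww=4 aaSsWw=8 aaSsww=8 aassWw=4 aassww=4
aaSSww hits 4/64; gcd=4; 4÷4/64÷4 = 1/16

P(aaSSww) = 1/16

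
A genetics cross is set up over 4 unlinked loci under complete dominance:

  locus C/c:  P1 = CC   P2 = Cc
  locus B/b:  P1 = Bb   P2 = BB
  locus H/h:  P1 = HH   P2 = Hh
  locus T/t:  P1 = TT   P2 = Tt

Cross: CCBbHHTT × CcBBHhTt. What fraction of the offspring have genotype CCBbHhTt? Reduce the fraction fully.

CCBbHHTT gametes: CBHT×8, CbHT×8
CcBBHhTt gametes: CBHT×2, CBHt×2, CBhT×2, CBht×2, cBHT×2, cBHt×2, cBhT×2, cBht×2
CCBbHHTT×CcBBHhTt grid (16·16=256): CCBBHHTT=16 CCBBHHTt=16 CCBBHhTT=16 CCBBHhTt=16 CCBbHHTT=16 CCBbHHTt=16 CCBbHhTT=16 CCBbHhTt=16 CcBBHHTT=16 CcBBHHTt=16 CcBBHhTT=16 CcBBHhTt=16 CcBbHHTT=16 CcBbHHTt=16 CcBbHhTT=16 CcBbHhTt=16
CCBbHhTt hits 16/256; gcd=16; 16÷16/256÷16 = 1/16

P(CCBbHhTt) = 1/16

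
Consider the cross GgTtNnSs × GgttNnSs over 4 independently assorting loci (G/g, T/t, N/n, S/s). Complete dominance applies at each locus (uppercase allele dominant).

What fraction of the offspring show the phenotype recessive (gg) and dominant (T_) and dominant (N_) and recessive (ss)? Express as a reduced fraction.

P(gg T_ N_ ss) = 3/128

GgTtNnSs gametes: GTNS×1, GTNs×1, GTnS×1, GTns×1, GtNS×1, GtNs×1, GtnS×1, Gtns×1, gTNS×1, gTNs×1, gTnS×1, gTns×1, gtNS×1, gtNs×1, gtnS×1, gtns×1
GgttNnSs gametes: GtNS×2, GtNs×2, GtnS×2, Gtns×2, gtNS×2, gtNs×2, gtnS×2, gtns×2
GgTtNnSs×GgttNnSs grid (16·16=256): GGTtNNSS=2 GGTtNNSs=4 GGTtNNss=2 GGTtNnSS=4 GGTtNnSs=8 GGTtNnss=4 GGTtnnSS=2 GGTtnnSs=4 GGTtnnss=2 GGttNNSS=2 GGttNNSs=4 GGttNNss=2 GGttNnSS=4 GGttNnSs=8 GGttNnss=4 GGttnnSS=2 GGttnnSs=4 GGttnnss=2 GgTtNNSS=4 GgTtNNSs=8 GgTtNNss=4 GgTtNnSS=8 GgTtNnSs=16 GgTtNnss=8 GgTtnnSS=4 GgTtnnSs=8 GgTtnnss=4 GgttNNSS=4 GgttNNSs=8 GgttNNss=4 GgttNnSS=8 GgttNnSs=16 GgttNnss=8 GgttnnSS=4 GgttnnSs=8 Ggttnnss=4 ggTtNNSS=2 ggTtNNSs=4 ggTtNNss=2 ggTtNnSS=4 ggTtNnSs=8 ggTtNnss=4 ggTtnnSS=2 ggTtnnSs=4 ggTtnnss=2 ggttNNSS=2 ggttNNSs=4 ggttNNss=2 ggttNnSS=4 ggttNnSs=8 ggttNnss=4 ggttnnSS=2 ggttnnSs=4 ggttnnss=2
gg T_ N_ ss hits 6/256; gcd=2; 6÷2/256÷2 = 3/128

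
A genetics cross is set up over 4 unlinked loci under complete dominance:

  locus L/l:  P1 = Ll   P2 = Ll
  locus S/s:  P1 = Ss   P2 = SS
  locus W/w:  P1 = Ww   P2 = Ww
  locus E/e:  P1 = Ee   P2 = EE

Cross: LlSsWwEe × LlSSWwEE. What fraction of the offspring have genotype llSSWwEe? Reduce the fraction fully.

P(llSSWwEe) = 1/32

LlSsWwEe gametes: LSWE×1, LSWe×1, LSwE×1, LSwe×1, LsWE×1, LsWe×1, LswE×1, Lswe×1, lSWE×1, lSWe×1, lSwE×1, lSwe×1, lsWE×1, lsWe×1, lswE×1, lswe×1
LlSSWwEE gametes: LSWE×4, LSwE×4, lSWE×4, lSwE×4
LlSsWwEe×LlSSWwEE grid (16·16=256): LLSSWWEE=4 LLSSWWEe=4 LLSSWwEE=8 LLSSWwEe=8 LLSSwwEE=4 LLSSwwEe=4 LLSsWWEE=4 LLSsWWEe=4 LLSsWwEE=8 LLSsWwEe=8 LLSswwEE=4 LLSswwEe=4 LlSSWWEE=8 LlSSWWEe=8 LlSSWwEE=16 LlSSWwEe=16 LlSSwwEE=8 LlSSwwEe=8 LlSsWWEE=8 LlSsWWEe=8 LlSsWwEE=16 LlSsWwEe=16 LlSswwEE=8 LlSswwEe=8 llSSWWEE=4 llSSWWEe=4 llSSWwEE=8 llSSWwEe=8 llSSwwEE=4 llSSwwEe=4 llSsWWEE=4 llSsWWEe=4 llSsWwEE=8 llSsWwEe=8 llSswwEE=4 llSswwEe=4
llSSWwEe hits 8/256; gcd=8; 8÷8/256÷8 = 1/32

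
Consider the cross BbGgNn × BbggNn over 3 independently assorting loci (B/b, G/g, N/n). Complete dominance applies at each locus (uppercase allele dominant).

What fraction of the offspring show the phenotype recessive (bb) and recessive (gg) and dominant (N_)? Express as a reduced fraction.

BbGgNn gametes: BGN×1, BGn×1, BgN×1, Bgn×1, bGN×1, bGn×1, bgN×1, bgn×1
BbggNn gametes: BgN×2, Bgn×2, bgN×2, bgn×2
BbGgNn×BbggNn grid (8·8=64): BBGgNN=2 BBGgNn=4 BBGgnn=2 BBggNN=2 BBggNn=4 BBggnn=2 BbGgNN=4 BbGgNn=8 BbGgnn=4 BbggNN=4 BbggNn=8 Bbggnn=4 bbGgNN=2 bbGgNn=4 bbGgnn=2 bbggNN=2 bbggNn=4 bbggnn=2
bb gg N_ hits 6/64; gcd=2; 6÷2/64÷2 = 3/32

P(bb gg N_) = 3/32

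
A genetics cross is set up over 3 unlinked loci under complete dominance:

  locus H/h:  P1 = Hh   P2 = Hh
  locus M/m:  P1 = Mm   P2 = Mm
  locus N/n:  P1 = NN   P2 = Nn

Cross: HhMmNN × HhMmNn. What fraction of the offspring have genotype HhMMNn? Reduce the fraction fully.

HhMmNN gametes: HMN×2, HmN×2, hMN×2, hmN×2
HhMmNn gametes: HMN×1, HMn×1, HmN×1, Hmn×1, hMN×1, hMn×1, hmN×1, hmn×1
HhMmNN×HhMmNn grid (8·8=64): HHMMNN=2 HHMMNn=2 HHMmNN=4 HHMmNn=4 HHmmNN=2 HHmmNn=2 HhMMNN=4 HhMMNn=4 HhMmNN=8 HhMmNn=8 HhmmNN=4 HhmmNn=4 hhMMNN=2 hhMMNn=2 hhMmNN=4 hhMmNn=4 hhmmNN=2 hhmmNn=2
HhMMNn hits 4/64; gcd=4; 4÷4/64÷4 = 1/16

P(HhMMNn) = 1/16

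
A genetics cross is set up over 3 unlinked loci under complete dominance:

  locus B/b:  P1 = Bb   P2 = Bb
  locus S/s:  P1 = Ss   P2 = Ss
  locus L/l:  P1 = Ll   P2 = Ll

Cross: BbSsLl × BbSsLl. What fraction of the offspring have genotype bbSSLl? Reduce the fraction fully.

BbSsLl gametes: BSL×1, BSl×1, BsL×1, Bsl×1, bSL×1, bSl×1, bsL×1, bsl×1
BbSsLl gametes: BSL×1, BSl×1, BsL×1, Bsl×1, bSL×1, bSl×1, bsL×1, bsl×1
BbSsLl×BbSsLl grid (8·8=64): BBSSLL=1 BBSSLl=2 BBSSll=1 BBSsLL=2 BBSsLl=4 BBSsll=2 BBssLL=1 BBssLl=2 BBssll=1 BbSSLL=2 BbSSLl=4 BbSSll=2 BbSsLL=4 BbSsLl=8 BbSsll=4 BbssLL=2 BbssLl=4 Bbssll=2 bbSSLL=1 bbSSLl=2 bbSSll=1 bbSsLL=2 bbSsLl=4 bbSsll=2 bbssLL=1 bbssLl=2 bbssll=1
bbSSLl hits 2/64; gcd=2; 2÷2/64÷2 = 1/32

P(bbSSLl) = 1/32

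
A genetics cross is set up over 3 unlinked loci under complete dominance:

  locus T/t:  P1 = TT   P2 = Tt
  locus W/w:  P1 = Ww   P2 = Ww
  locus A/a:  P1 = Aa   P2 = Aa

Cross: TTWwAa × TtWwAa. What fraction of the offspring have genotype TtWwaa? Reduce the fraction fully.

P(TtWwaa) = 1/16

TTWwAa gametes: TWA×2, TWa×2, TwA×2, Twa×2
TtWwAa gametes: TWA×1, TWa×1, TwA×1, Twa×1, tWA×1, tWa×1, twA×1, twa×1
TTWwAa×TtWwAa grid (8·8=64): TTWWAA=2 TTWWAa=4 TTWWaa=2 TTWwAA=4 TTWwAa=8 TTWwaa=4 TTwwAA=2 TTwwAa=4 TTwwaa=2 TtWWAA=2 TtWWAa=4 TtWWaa=2 TtWwAA=4 TtWwAa=8 TtWwaa=4 TtwwAA=2 TtwwAa=4 Ttwwaa=2
TtWwaa hits 4/64; gcd=4; 4÷4/64÷4 = 1/16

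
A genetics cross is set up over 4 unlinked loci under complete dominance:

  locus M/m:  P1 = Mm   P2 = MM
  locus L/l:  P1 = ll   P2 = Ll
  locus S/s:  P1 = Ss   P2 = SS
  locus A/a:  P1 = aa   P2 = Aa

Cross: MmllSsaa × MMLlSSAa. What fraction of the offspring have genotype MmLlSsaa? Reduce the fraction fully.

MmllSsaa gametes: MlSa×4, Mlsa×4, mlSa×4, mlsa×4
MMLlSSAa gametes: MLSA×4, MLSa×4, MlSA×4, MlSa×4
MmllSsaa×MMLlSSAa grid (16·16=256): MMLlSSAa=16 MMLlSSaa=16 MMLlSsAa=16 MMLlSsaa=16 MMllSSAa=16 MMllSSaa=16 MMllSsAa=16 MMllSsaa=16 MmLlSSAa=16 MmLlSSaa=16 MmLlSsAa=16 MmLlSsaa=16 MmllSSAa=16 MmllSSaa=16 MmllSsAa=16 MmllSsaa=16
MmLlSsaa hits 16/256; gcd=16; 16÷16/256÷16 = 1/16

P(MmLlSsaa) = 1/16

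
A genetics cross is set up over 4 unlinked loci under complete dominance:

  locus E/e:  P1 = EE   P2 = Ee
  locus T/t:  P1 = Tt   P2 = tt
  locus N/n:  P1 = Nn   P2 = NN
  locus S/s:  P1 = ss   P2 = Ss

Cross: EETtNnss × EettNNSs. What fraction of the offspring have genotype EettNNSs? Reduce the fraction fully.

EETtNnss gametes: ETNs×4, ETns×4, EtNs×4, Etns×4
EettNNSs gametes: EtNS×4, EtNs×4, etNS×4, etNs×4
EETtNnss×EettNNSs grid (16·16=256): EETtNNSs=16 EETtNNss=16 EETtNnSs=16 EETtNnss=16 EEttNNSs=16 EEttNNss=16 EEttNnSs=16 EEttNnss=16 EeTtNNSs=16 EeTtNNss=16 EeTtNnSs=16 EeTtNnss=16 EettNNSs=16 EettNNss=16 EettNnSs=16 EettNnss=16
EettNNSs hits 16/256; gcd=16; 16÷16/256÷16 = 1/16

P(EettNNSs) = 1/16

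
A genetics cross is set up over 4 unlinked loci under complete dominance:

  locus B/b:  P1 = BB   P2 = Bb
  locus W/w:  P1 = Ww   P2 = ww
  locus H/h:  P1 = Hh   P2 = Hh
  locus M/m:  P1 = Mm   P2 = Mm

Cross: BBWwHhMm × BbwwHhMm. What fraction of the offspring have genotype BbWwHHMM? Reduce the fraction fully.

P(BbWwHHMM) = 1/64

BBWwHhMm gametes: BWHM×2, BWHm×2, BWhM×2, BWhm×2, BwHM×2, BwHm×2, BwhM×2, Bwhm×2
BbwwHhMm gametes: BwHM×2, BwHm×2, BwhM×2, Bwhm×2, bwHM×2, bwHm×2, bwhM×2, bwhm×2
BBWwHhMm×BbwwHhMm grid (16·16=256): BBWwHHMM=4 BBWwHHMm=8 BBWwHHmm=4 BBWwHhMM=8 BBWwHhMm=16 BBWwHhmm=8 BBWwhhMM=4 BBWwhhMm=8 BBWwhhmm=4 BBwwHHMM=4 BBwwHHMm=8 BBwwHHmm=4 BBwwHhMM=8 BBwwHhMm=16 BBwwHhmm=8 BBwwhhMM=4 BBwwhhMm=8 BBwwhhmm=4 BbWwHHMM=4 BbWwHHMm=8 BbWwHHmm=4 BbWwHhMM=8 BbWwHhMm=16 BbWwHhmm=8 BbWwhhMM=4 BbWwhhMm=8 BbWwhhmm=4 BbwwHHMM=4 BbwwHHMm=8 BbwwHHmm=4 BbwwHhMM=8 BbwwHhMm=16 BbwwHhmm=8 BbwwhhMM=4 BbwwhhMm=8 Bbwwhhmm=4
BbWwHHMM hits 4/256; gcd=4; 4÷4/256÷4 = 1/64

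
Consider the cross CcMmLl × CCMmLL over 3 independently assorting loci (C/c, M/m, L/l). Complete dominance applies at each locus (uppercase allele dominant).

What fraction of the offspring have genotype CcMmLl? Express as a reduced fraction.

P(CcMmLl) = 1/8

CcMmLl gametes: CML×1, CMl×1, CmL×1, Cml×1, cML×1, cMl×1, cmL×1, cml×1
CCMmLL gametes: CML×4, CmL×4
CcMmLl×CCMmLL grid (8·8=64): CCMMLL=4 CCMMLl=4 CCMmLL=8 CCMmLl=8 CCmmLL=4 CCmmLl=4 CcMMLL=4 CcMMLl=4 CcMmLL=8 CcMmLl=8 CcmmLL=4 CcmmLl=4
CcMmLl hits 8/64; gcd=8; 8÷8/64÷8 = 1/8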